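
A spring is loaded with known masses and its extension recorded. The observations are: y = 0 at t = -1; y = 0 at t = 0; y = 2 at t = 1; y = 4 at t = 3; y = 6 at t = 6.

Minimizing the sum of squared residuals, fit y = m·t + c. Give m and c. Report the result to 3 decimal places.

m = 0.922, c = 0.740

The normal system AᵀA·[m, c]ᵀ = Aᵀy is [[47, 9]; [9, 5]]·[m, c]ᵀ = [50, 12]ᵀ.
Determinant 47·5 − 9² = 154.
m = (50·5 − 9·12)/154 = 71/77; c = (47·12 − 9·50)/154 = 57/77.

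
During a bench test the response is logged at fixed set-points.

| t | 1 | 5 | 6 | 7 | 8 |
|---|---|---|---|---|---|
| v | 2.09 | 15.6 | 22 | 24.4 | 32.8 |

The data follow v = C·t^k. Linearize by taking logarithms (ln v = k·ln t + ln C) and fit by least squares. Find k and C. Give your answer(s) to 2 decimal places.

Taking logs, ln v = k·ln t + ln C, so regress ln v on ln t.
XᵀX = [[13.9113, 7.4265]; [7.4265, 5]], rhs = [23.4345, 13.2605]ᵀ  (here Σln t = 7.4265, Σ(ln t)² = 13.9113, Σln v = 13.2605, Σln t·ln v = 23.4345).
Slope k = (n·Σln t·ln v − Σln t·Σln v)/(n·Σ(ln t)² − (Σln t)²) = (5·23.4345 − 7.4265·13.2605)/14.4030 = 1.29783; ln C = (Σln v − k·Σln t)/n = 0.72442, so C = exp(0.72442) = 2.06353.

k = 1.30, C = 2.06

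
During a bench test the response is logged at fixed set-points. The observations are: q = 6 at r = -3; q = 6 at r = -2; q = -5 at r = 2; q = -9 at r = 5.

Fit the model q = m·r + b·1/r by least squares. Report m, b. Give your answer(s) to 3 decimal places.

With design matrix X, XᵀX = [[42, 4]; [4, 293/450]] and Xᵀq = [-85, -93/10]ᵀ.
Δ = 42·(293/450) − 4² = 851/75.
m = ((-85)·(293/450) − 4·(-93/10))/(851/75) = -355/222; b = (42·(-93/10) − 4·(-85))/(851/75) = -165/37.

m = -1.599, b = -4.459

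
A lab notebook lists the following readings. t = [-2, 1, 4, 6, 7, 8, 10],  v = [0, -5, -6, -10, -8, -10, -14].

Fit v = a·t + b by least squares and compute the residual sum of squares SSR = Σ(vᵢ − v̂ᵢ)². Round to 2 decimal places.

XᵀX·[a, b]ᵀ = Xᵀv reads: 270·a + 34·b = -365;  34·a + 7·b = -53.
Eliminating b: 7·(row 1) − 34·(row 2) gives 734·a = 7·(-365) − 34·(-53) = -753, so a = -753/734.
Then b = ((-53) − 34·(-753/734))/7 = -950/367.
Residuals: 197/367, -1017/734, 254/367, -461/367, 1299/734, 292/367, -423/367; SSR = 6869/734.

SSR = 9.36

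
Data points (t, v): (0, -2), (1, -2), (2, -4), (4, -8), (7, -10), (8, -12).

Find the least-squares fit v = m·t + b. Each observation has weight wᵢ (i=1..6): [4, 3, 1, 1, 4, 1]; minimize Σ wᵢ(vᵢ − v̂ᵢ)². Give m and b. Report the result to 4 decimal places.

m = -1.2380, b = -1.5922

MᵀWM·[m, b]ᵀ = MᵀWv reads: 283·m + 45·b = -422;  45·m + 14·b = -78.
Eliminating b: 14·(row 1) − 45·(row 2) gives 1937·m = 14·(-422) − 45·(-78) = -2398, so m = -2398/1937.
Then b = ((-78) − 45·(-2398/1937))/14 = -3084/1937.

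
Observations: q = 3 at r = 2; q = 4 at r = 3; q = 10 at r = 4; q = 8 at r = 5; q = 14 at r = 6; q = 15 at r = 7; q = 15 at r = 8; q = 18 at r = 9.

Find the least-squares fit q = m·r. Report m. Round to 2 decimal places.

Sums needed: Σr·r = 284.
For Xᵀq: Σr·q = 569.
Hence m = 569 / 284 ≈ 2.00352.

m = 2.00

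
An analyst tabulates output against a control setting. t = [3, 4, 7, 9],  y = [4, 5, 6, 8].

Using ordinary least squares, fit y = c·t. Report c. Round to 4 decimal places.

The normal equations are: 155·c = 146.
c = 146/155 = 0.941935.

c = 0.9419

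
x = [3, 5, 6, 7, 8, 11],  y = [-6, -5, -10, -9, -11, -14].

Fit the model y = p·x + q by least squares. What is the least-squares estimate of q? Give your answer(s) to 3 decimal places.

q = -1.786

Forming MᵀM = [[304, 40]; [40, 6]] and Mᵀy = [-408, -55]ᵀ gives MᵀM·[p, q]ᵀ = Mᵀy.
det = 304·6 − 40² = 224.
p = ((-408)·6 − 40·(-55))/224 = -31/28; q = (304·(-55) − 40·(-408))/224 = -25/14.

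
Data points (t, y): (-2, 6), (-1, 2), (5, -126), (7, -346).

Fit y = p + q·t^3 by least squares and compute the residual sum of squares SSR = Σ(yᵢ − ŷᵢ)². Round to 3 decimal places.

Sums needed: Σ1 = 4, Σt^3 = 459, Σt^3·t^3 = 133339.
Right-hand side: Σy = -464, Σt^3·y = -134478.
So AᵀA·[p, q]ᵀ = Aᵀy: [[4, 459]; [459, 133339]]·[p, q]ᵀ = [-464, -134478]ᵀ.
Determinant 4·133339 − 459² = 322675.
p = ((-464)·133339 − 459·(-134478))/322675 = -143894/322675; q = (4·(-134478) − 459·(-464))/322675 = -324936/322675.
Residuals: -519544/322675, 464308/322675, 103844/322675, -48608/322675; SSR = 1545376/322675.

SSR = 4.789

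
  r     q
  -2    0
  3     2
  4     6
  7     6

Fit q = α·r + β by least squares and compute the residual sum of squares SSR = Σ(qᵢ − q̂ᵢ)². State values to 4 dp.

SSR = 5.5714

AᵀA·[α, β]ᵀ = Aᵀq reads: 78·α + 12·β = 72;  12·α + 4·β = 14.
Determinant 78·4 − 12² = 168.
α = (72·4 − 12·14)/168 = 5/7; β = (78·14 − 12·72)/168 = 19/14.
Residuals: 1/14, -3/2, 25/14, -5/14; SSR = 39/7.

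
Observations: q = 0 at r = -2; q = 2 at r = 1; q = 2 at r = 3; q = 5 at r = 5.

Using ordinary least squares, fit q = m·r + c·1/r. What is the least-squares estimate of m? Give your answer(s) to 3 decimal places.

Normal-equation sums: Σr·r = 39, Σr·1/r = 4, Σ1/r·1/r = 1261/900.
Right-hand side: Σr·q = 33, Σ1/r·q = 11/3.
Determinant 39·(1261/900) − 4² = 11593/300.
m = (33·(1261/900) − 4·(11/3))/(11593/300) = 9471/11593; c = (39·(11/3) − 4·33)/(11593/300) = 3300/11593.

m = 0.817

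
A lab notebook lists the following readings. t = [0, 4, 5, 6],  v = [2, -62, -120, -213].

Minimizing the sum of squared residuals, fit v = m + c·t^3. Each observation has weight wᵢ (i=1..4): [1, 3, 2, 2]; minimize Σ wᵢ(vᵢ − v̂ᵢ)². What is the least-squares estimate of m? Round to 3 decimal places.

Forming XᵀWX = [[8, 874]; [874, 136850]] and XᵀWv = [-850, -133920]ᵀ gives XᵀWX·[m, c]ᵀ = XᵀWv.
Eliminating c: 136850·(row 1) − 874·(row 2) gives 330924·m = 136850·(-850) − 874·(-133920) = 723580, so m = 715/327.
Then c = ((-133920) − 874·(715/327))/136850 = -7465/7521.

m = 2.187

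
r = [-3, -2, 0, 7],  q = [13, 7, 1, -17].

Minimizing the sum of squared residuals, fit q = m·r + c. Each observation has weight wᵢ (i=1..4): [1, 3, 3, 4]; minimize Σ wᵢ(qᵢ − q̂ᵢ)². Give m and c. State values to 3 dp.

The normal equations are: 217·m + 19·c = -557;  19·m + 11·c = -31.
(Σwᵢ·r·r = 217, Σwᵢ·r = 19, Σwᵢ·1 = 11, Σwᵢ·r·q = -557, Σwᵢ·q = -31.)
Eliminating c: 11·(row 1) − 19·(row 2) gives 2026·m = 11·(-557) − 19·(-31) = -5538, so m = -2769/1013.
Then c = ((-31) − 19·(-2769/1013))/11 = 1928/1013.

m = -2.733, c = 1.903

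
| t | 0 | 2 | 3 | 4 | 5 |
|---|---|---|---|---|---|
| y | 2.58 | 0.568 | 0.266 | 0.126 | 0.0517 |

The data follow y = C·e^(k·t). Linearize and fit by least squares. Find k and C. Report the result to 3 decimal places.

k = -0.775, C = 2.650

Let Y = ln y. Fitting Y = k·t + ln C by least squares:
Σt = 14.0000, Σ(t)² = 54.0000, Σln y = -5.9759, Σt·ln y = -28.2014.
Equations: 54.0000·k + 14.0000·ln C = -28.2014;  14.0000·k + 5·ln C = -5.9759.
Slope k = (n·Σt·ln y − Σt·Σln y)/(n·Σ(t)² − (Σt)²) = (5·-28.2014 − 14.0000·-5.9759)/74.0000 = -0.77493; ln C = (Σln y − k·Σt)/n = 0.97463, so C = exp(0.97463) = 2.65019.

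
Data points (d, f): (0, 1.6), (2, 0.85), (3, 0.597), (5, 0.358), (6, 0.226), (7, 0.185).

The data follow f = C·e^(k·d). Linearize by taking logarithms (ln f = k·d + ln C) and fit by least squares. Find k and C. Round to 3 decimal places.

k = -0.311, C = 1.580

Linearized form: ln f = k·d + ln C. From the 6 transformed points,
Over the data: Σd = 23.0000, Σ(d)² = 123.0000, Σln f = -4.4102, Σd·ln f = -27.7438.
Normal system: [[123.0000, 23.0000]; [23.0000, 6]]·[k, ln C]ᵀ = [-27.7438, -4.4102]ᵀ.
Δ = 123.0000·6 − (23.0000)² = 209.0000; k = (-27.7438·6 − 23.0000·-4.4102)/209.0000 = -0.31114, ln C = (123.0000·-4.4102 − 23.0000·-27.7438)/209.0000 = 0.45767, so C = exp(0.45767) = 1.58039.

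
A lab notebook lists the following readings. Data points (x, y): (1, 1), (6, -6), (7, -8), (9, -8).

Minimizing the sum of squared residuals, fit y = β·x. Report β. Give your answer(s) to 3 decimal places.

Normal-equation sums: Σx·x = 167.
And Σx·y = -163.
So AᵀA·[β]ᵀ = Aᵀy: [[167]]·[β]ᵀ = [-163]ᵀ.
β = (-163)/167 = -0.976048.

β = -0.976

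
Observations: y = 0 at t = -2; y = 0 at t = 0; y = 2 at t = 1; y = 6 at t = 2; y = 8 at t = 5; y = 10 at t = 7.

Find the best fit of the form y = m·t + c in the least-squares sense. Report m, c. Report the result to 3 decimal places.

m = 1.234, c = 1.660

With design matrix M, MᵀM = [[83, 13]; [13, 6]] and Mᵀy = [124, 26]ᵀ.
Eliminating c: 6·(row 1) − 13·(row 2) gives 329·m = 6·124 − 13·26 = 406, so m = 58/47.
Then c = (26 − 13·(58/47))/6 = 78/47.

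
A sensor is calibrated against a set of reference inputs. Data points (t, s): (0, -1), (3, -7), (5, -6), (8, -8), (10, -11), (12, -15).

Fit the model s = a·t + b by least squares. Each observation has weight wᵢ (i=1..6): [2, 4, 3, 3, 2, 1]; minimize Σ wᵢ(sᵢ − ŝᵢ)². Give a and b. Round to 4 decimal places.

AᵀWA·[a, b]ᵀ = AᵀWs reads: 647·a + 83·b = -766;  83·a + 15·b = -109.
Determinant 647·15 − 83² = 2816.
a = ((-766)·15 − 83·(-109))/2816 = -2443/2816; b = (647·(-109) − 83·(-766))/2816 = -6945/2816.

a = -0.8675, b = -2.4663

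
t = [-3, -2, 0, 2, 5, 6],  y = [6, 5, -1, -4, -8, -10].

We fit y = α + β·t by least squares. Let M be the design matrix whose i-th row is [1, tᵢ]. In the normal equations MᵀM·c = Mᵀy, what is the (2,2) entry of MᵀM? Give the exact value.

Row 2 ↔ basis t, column 2 ↔ basis t, so (MᵀM)_{2,2} = Σᵢ (t)·(t) = (-3)·(-3) + (-2)·(-2) + (0)·(0) + (2)·(2) + (5)·(5) + (6)·(6) = 78.

78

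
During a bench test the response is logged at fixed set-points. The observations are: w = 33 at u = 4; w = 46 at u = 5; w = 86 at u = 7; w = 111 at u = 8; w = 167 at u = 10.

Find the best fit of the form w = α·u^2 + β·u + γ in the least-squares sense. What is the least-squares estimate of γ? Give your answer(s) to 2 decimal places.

Normal-equation sums: Σu^2·u^2 = 17378, Σu^2·u = 2044, Σu^2 = 254, Σu·u = 254, Σu = 34, Σ1 = 5.
Right-hand side: Σu^2·w = 29696, Σu·w = 3522, Σw = 443.
MᵀM·[α, β, γ]ᵀ = Mᵀw becomes [[17378, 2044, 254]; [2044, 254, 34]; [254, 34, 5]]·[α, β, γ]ᵀ = [29696, 3522, 443]ᵀ.
Row-reducing yields α = 117/77, β = 26/21, γ = 691/231.

γ = 2.99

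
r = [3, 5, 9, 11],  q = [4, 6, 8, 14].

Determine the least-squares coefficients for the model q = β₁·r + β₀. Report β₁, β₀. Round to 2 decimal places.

β₁ = 1.10, β₀ = 0.30

Setting ∂/∂β₁ … = 0 gives: 236·β₁ + 28·β₀ = 268;  28·β₁ + 4·β₀ = 32.
(Σr·r = 236, Σr = 28, Σ1 = 4, Σr·q = 268, Σq = 32.)
det = 236·4 − 28² = 160.
β₁ = (268·4 − 28·32)/160 = 11/10; β₀ = (236·32 − 28·268)/160 = 3/10.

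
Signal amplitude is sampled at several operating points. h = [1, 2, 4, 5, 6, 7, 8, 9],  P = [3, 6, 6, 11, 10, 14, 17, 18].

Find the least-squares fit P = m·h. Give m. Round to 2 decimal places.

m = 1.99

With design matrix X, XᵀX = [[276]] and XᵀP = [550]ᵀ.
m = 550/276 = 1.99275.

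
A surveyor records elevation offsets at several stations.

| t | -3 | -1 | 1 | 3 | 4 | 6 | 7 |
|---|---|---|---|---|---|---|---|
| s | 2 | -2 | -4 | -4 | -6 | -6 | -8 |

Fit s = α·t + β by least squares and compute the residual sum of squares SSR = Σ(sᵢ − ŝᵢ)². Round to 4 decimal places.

XᵀX·[α, β]ᵀ = Xᵀs reads: 121·α + 17·β = -136;  17·α + 7·β = -28.
(Σt·t = 121, Σt = 17, Σ1 = 7, Σt·s = -136, Σs = -28.)
Eliminating β: 7·(row 1) − 17·(row 2) gives 558·α = 7·(-136) − 17·(-28) = -476, so α = -238/279.
Then β = ((-28) − 17·(-238/279))/7 = -538/279.
Residuals: 382/279, -86/93, -340/279, 136/279, -184/279, 292/279, -28/279; SSR = 1672/279.

SSR = 5.9928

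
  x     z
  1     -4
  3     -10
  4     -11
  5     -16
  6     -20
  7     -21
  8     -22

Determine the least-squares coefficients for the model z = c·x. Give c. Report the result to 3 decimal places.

c = -3.005

The normal equations are: 200·c = -601.
c = (-601)/200 = -3.005.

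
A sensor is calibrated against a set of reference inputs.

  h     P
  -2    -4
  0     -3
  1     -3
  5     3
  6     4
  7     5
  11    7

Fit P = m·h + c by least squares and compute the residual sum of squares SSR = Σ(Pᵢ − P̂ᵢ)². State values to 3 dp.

SSR = 5.300

With design matrix A, AᵀA = [[236, 28]; [28, 7]] and AᵀP = [156, 9]ᵀ.
det = 236·7 − 28² = 868.
m = (156·7 − 28·9)/868 = 30/31; c = (236·9 − 28·156)/868 = -561/217.
Residuals: 113/217, -90/217, -300/217, 162/217, 169/217, 176/217, -230/217; SSR = 1150/217.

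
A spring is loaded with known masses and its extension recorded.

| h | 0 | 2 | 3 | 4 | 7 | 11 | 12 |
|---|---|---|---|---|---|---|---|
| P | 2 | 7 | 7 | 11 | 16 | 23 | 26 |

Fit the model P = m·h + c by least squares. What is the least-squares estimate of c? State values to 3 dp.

c = 2.355

MᵀM·[m, c]ᵀ = MᵀP reads: 343·m + 39·c = 756;  39·m + 7·c = 92.
(Σh·h = 343, Σh = 39, Σ1 = 7, Σh·P = 756, ΣP = 92.)
Δ = 343·7 − 39² = 880.
m = (756·7 − 39·92)/880 = 213/110; c = (343·92 − 39·756)/880 = 259/110.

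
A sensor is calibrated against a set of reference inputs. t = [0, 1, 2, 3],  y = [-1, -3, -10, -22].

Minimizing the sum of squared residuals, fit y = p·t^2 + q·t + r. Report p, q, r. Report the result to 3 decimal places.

Setting ∂/∂p … = 0 gives: 98·p + 36·q + 14·r = -241;  36·p + 14·q + 6·r = -89;  14·p + 6·q + 4·r = -36.
Inverting the 3×3 Gram matrix, [p, q, r]ᵀ = [-5/2, 1/2, -1]ᵀ.

p = -2.500, q = 0.500, r = -1.000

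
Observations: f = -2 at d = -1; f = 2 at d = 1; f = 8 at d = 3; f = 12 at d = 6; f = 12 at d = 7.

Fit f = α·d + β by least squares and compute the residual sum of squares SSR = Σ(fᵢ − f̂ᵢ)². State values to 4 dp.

SSR = 6.5714

With design matrix X, XᵀX = [[96, 16]; [16, 5]] and Xᵀf = [184, 32]ᵀ.
Δ = 96·5 − 16² = 224.
α = (184·5 − 16·32)/224 = 51/28; β = (96·32 − 16·184)/224 = 4/7.
Residuals: -3/4, -11/28, 55/28, 1/2, -37/28; SSR = 46/7.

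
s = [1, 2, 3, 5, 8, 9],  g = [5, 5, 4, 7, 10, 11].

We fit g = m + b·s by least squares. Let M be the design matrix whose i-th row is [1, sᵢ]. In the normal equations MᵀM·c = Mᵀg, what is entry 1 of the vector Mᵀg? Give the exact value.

42

Entry 1 ↔ basis 1, so (Mᵀg)_{1} = Σᵢ gᵢ = (1)·(5) + (1)·(5) + (1)·(4) + (1)·(7) + (1)·(10) + (1)·(11) = 42.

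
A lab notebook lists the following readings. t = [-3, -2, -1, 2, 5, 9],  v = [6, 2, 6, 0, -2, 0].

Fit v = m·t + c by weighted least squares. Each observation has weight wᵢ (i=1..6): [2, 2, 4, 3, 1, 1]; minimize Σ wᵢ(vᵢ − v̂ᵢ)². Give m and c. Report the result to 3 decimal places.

m = -0.658, c = 3.227

With design matrix M, MᵀWM = [[148, 6]; [6, 13]] and MᵀWv = [-78, 38]ᵀ.
Δ = 148·13 − 6² = 1888.
m = ((-78)·13 − 6·38)/1888 = -621/944; c = (148·38 − 6·(-78))/1888 = 1523/472.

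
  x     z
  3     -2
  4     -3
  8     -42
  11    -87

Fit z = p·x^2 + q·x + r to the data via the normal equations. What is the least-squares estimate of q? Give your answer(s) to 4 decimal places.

Normal-equation sums: Σx^2·x^2 = 19074, Σx^2·x = 1934, Σx^2 = 210, Σx·x = 210, Σx = 26, Σ1 = 4.
And Σx^2·z = -13281, Σx·z = -1311, Σz = -134.
So AᵀA·[p, q, r]ᵀ = Aᵀz: [[19074, 1934, 210]; [1934, 210, 26]; [210, 26, 4]]·[p, q, r]ᵀ = [-13281, -1311, -134]ᵀ.
Inverting the 3×3 Gram matrix, [p, q, r]ᵀ = [-2863/3124, 6207/3124, 1327/781]ᵀ.

q = 1.9869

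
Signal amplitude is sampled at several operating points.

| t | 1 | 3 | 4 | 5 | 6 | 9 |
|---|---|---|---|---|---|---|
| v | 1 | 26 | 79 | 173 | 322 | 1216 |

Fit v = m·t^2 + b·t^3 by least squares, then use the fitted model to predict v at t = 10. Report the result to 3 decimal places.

v̂ = 1703.166

Sums needed: Σt^2·t^2 = 8820, Σt^2·t^3 = 71218, Σt^3·t^3 = 598548.
Moment sums: Σt^2·v = 115912, Σt^3·v = 983400.
XᵀX·[m, b]ᵀ = Xᵀv becomes [[8820, 71218]; [71218, 598548]]·[m, b]ᵀ = [115912, 983400]ᵀ.
det = 8820·598548 − 71218² = 207189836.
m = (115912·598548 − 71218·983400)/207189836 = -164221356/51797459; b = (8820·983400 − 71218·115912)/207189836 = 14948828/7399637.
At t = 10: v̂ = (-164221356/51797459)·(100) + (14948828/7399637)·(1000) = 88219660400/51797459.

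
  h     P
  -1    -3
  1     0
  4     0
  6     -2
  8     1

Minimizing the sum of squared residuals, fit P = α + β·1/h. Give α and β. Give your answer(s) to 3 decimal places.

α = -0.971, β = 1.575

Sums needed: Σ1 = 5, Σ1/h = 13/24, Σ1/h·1/h = 1213/576.
And ΣP = -4, Σ1/h·P = 67/24.
det = 5·(1213/576) − (13/24)² = 737/72.
α = ((-4)·(1213/576) − (13/24)·(67/24))/(737/72) = -5723/5896; β = (5·(67/24) − (13/24)·(-4))/(737/72) = 1161/737.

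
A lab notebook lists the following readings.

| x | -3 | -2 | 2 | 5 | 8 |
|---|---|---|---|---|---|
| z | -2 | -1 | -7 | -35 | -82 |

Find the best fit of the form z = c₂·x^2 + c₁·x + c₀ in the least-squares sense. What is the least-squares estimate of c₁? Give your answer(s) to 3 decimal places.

c₁ = -1.917

Compute the Gram sums: Σx^2·x^2 = 4834, Σx^2·x = 610, Σx^2 = 106, Σx·x = 106, Σx = 10, Σ1 = 5.
Moment sums: Σx^2·z = -6173, Σx·z = -837, Σz = -127.
MᵀM·[c₂, c₁, c₀]ᵀ = Mᵀz becomes [[4834, 610, 106]; [610, 106, 10]; [106, 10, 5]]·[c₂, c₁, c₀]ᵀ = [-6173, -837, -127]ᵀ.
Row-reducing yields c₂ = -42061/40038, c₁ = -38383/20019, c₀ = 4710/6673.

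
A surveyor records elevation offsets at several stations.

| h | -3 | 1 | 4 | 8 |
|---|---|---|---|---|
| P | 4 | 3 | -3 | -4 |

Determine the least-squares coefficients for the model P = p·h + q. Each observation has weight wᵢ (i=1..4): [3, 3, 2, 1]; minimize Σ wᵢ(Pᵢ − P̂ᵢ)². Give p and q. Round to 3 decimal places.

Sums needed: Σwᵢ·h·h = 126, Σwᵢ·h = 10, Σwᵢ·1 = 9.
For AᵀWP: Σwᵢ·h·P = -83, Σwᵢ·P = 11.
Normal equations: [[126, 10]; [10, 9]]·[p, q]ᵀ = [-83, 11]ᵀ.
Determinant 126·9 − 10² = 1034.
p = ((-83)·9 − 10·11)/1034 = -857/1034; q = (126·11 − 10·(-83))/1034 = 1108/517.

p = -0.829, q = 2.143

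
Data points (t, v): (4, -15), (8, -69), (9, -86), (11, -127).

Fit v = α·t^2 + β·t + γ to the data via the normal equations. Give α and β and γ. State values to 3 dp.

From the data, Σt^2·t^2 = 25554, Σt^2·t = 2636, Σt^2 = 282, Σt·t = 282, Σt = 32, Σ1 = 4.
Moment sums: Σt^2·v = -26989, Σt·v = -2783, Σv = -297.
MᵀM·[α, β, γ]ᵀ = Mᵀv becomes [[25554, 2636, 282]; [2636, 282, 32]; [282, 32, 4]]·[α, β, γ]ᵀ = [-26989, -2783, -297]ᵀ.
Inverting the 3×3 Gram matrix, [α, β, γ]ᵀ = [-2653/3098, -9721/3098, 17389/1549]ᵀ.

α = -0.856, β = -3.138, γ = 11.226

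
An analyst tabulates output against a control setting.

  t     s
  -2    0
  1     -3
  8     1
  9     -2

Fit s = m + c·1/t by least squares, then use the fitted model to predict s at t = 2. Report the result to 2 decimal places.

The normal equations are: 4·m + (53/72)·c = -4;  (53/72)·m + (6625/5184)·c = -223/72.
Determinant 4·(6625/5184) − (53/72)² = 7897/1728.
m = ((-4)·(6625/5184) − (53/72)·(-223/72))/(7897/1728) = -277/447; c = (4·(-223/72) − (53/72)·(-4))/(7897/1728) = -16320/7897.
At t = 2: ŝ = (-277/447)·(1) + (-16320/7897)·(1/2) = -39161/23691.

ŝ = -1.65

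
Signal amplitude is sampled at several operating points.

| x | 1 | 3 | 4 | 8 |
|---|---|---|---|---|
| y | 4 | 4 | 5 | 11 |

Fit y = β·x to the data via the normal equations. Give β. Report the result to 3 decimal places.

β = 1.378

Sums needed: Σx·x = 90.
And Σx·y = 124.
Hence β = 124 / 90 ≈ 1.37778.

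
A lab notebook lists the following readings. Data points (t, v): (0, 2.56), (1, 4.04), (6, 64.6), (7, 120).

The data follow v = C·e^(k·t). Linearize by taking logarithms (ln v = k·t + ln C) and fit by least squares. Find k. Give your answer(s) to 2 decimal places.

Linearized form: ln v = k·t + ln C. From the 4 transformed points,
Σt = 14.0000, Σ(t)² = 86.0000, Σln v = 11.2920, Σt·ln v = 59.9180.
Equations: 86.0000·k + 14.0000·ln C = 59.9180;  14.0000·k + 4·ln C = 11.2920.
Solving (det = 148.0000): k = 0.55125, ln C = 0.89363.

k = 0.55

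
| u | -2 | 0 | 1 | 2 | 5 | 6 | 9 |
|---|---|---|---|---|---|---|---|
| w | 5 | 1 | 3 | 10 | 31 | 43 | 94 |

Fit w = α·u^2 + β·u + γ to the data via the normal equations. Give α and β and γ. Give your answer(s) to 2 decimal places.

α = 1.06, β = 0.63, γ = 1.94

With design matrix M, MᵀM = [[8515, 1071, 151]; [1071, 151, 21]; [151, 21, 7]] and Mᵀw = [10000, 1272, 187]ᵀ.
Solving the 3×3 system (Gaussian elimination) gives α = 99893/94214, β = 59685/94214, γ = 91485/47107.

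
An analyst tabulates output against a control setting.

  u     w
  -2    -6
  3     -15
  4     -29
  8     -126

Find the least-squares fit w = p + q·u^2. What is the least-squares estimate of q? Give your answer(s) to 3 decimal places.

q = -2.009

Setting ∂/∂p … = 0 gives: 4·p + 93·q = -176;  93·p + 4449·q = -8687.
det = 4·4449 − 93² = 9147.
p = ((-176)·4449 − 93·(-8687))/9147 = 8289/3049; q = (4·(-8687) − 93·(-176))/9147 = -18380/9147.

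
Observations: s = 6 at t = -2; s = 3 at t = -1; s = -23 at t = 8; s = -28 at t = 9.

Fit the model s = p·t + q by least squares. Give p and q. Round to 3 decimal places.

Setting ∂/∂p … = 0 gives: 150·p + 14·q = -451;  14·p + 4·q = -42.
Eliminating q: 4·(row 1) − 14·(row 2) gives 404·p = 4·(-451) − 14·(-42) = -1216, so p = -304/101.
Then q = ((-42) − 14·(-304/101))/4 = 7/202.

p = -3.010, q = 0.035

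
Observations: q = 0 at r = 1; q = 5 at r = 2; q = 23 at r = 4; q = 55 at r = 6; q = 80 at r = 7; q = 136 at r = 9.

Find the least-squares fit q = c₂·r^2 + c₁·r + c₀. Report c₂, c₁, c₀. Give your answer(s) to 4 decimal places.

c₂ = 1.9179, c₁ = -2.2627, c₀ = 0.9950

Compute the Gram sums: Σr^2·r^2 = 10531, Σr^2·r = 1361, Σr^2 = 187, Σr·r = 187, Σr = 29, Σ1 = 6.
Right-hand side: Σr^2·q = 17304, Σr·q = 2216, Σq = 299.
Row-reducing yields c₂ = 32359/16872, c₁ = -38177/16872, c₀ = 1399/1406.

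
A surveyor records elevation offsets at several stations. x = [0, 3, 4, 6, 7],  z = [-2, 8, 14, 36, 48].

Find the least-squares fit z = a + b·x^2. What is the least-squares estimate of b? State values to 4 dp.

b = 1.0260

MᵀM·[a, b]ᵀ = Mᵀz reads: 5·a + 110·b = 104;  110·a + 4034·b = 3944.
(Σ1 = 5, Σx^2 = 110, Σx^2·x^2 = 4034, Σz = 104, Σx^2·z = 3944.)
det = 5·4034 − 110² = 8070.
a = (104·4034 − 110·3944)/8070 = -2384/1345; b = (5·3944 − 110·104)/8070 = 276/269.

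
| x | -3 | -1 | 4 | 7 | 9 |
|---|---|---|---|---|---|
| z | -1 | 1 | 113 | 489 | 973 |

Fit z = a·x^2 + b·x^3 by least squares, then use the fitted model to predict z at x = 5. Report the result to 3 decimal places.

Compute the Gram sums: Σx^2·x^2 = 9300, Σx^2·x^3 = 76636, Σx^3·x^3 = 653916.
Right-hand side: Σx^2·z = 104574, Σx^3·z = 884302.
So MᵀM·[a, b]ᵀ = Mᵀz: [[9300, 76636]; [76636, 653916]]·[a, b]ᵀ = [104574, 884302]ᵀ.
Eliminating b: 653916·(row 1) − 76636·(row 2) gives 208342304·a = 653916·104574 − 76636·884302 = 613243712, so a = 19163866/6510697.
Then b = (884302 − 76636·(19163866/6510697))/653916 = 13117221/13021394.
At x = 5: ẑ = (19163866/6510697)·(25) + (13117221/13021394)·(125) = 2597845925/13021394.

ẑ = 199.506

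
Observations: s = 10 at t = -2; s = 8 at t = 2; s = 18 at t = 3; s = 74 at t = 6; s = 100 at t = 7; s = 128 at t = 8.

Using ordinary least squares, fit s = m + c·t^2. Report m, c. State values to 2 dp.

Normal-equation sums: Σ1 = 6, Σt^2 = 166, Σt^2·t^2 = 7906.
For Aᵀs: Σs = 338, Σt^2·s = 15990.
Eliminating c: 7906·(row 1) − 166·(row 2) gives 19880·m = 7906·338 − 166·15990 = 17888, so m = 2236/2485.
Then c = (15990 − 166·(2236/2485))/7906 = 4979/2485.

m = 0.90, c = 2.00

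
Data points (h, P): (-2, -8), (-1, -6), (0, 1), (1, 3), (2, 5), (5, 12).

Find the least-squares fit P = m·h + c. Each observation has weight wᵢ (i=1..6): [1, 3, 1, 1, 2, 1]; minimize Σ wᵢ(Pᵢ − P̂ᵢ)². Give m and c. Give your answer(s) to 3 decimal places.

m = 3.061, c = -1.701

Compute the Gram sums: Σwᵢ·h·h = 41, Σwᵢ·h = 5, Σwᵢ·1 = 9.
Moment sums: Σwᵢ·h·P = 117, Σwᵢ·P = 0.
Eliminating c: 9·(row 1) − 5·(row 2) gives 344·m = 9·117 − 5·0 = 1053, so m = 1053/344.
Then c = (0 − 5·(1053/344))/9 = -585/344.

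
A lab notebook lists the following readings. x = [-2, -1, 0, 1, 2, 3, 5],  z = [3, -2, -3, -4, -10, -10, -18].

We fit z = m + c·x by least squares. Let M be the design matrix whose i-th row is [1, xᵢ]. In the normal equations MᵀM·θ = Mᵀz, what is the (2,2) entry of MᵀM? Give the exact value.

44

Row 2 ↔ basis x, column 2 ↔ basis x, so (MᵀM)_{2,2} = Σᵢ (x)·(x) = (-2)·(-2) + (-1)·(-1) + (0)·(0) + (1)·(1) + (2)·(2) + (3)·(3) + (5)·(5) = 44.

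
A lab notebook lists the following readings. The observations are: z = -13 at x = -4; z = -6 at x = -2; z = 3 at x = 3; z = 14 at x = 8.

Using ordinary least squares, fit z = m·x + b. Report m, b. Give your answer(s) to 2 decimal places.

From the data, Σx·x = 93, Σx = 5, Σ1 = 4.
For Mᵀz: Σx·z = 185, Σz = -2.
Δ = 93·4 − 5² = 347.
m = (185·4 − 5·(-2))/347 = 750/347; b = (93·(-2) − 5·185)/347 = -1111/347.

m = 2.16, b = -3.20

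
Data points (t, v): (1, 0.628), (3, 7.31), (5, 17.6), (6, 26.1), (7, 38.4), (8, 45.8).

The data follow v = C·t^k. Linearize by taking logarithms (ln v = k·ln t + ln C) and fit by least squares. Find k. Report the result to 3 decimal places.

Taking logs, ln v = k·ln t + ln C, so regress ln v on ln t.
AᵀA = [[15.1183, 8.5252]; [8.5252, 6]], rhs = [27.6969, 15.1262]ᵀ  (here Σln t = 8.5252, Σ(ln t)² = 15.1183, Σln v = 15.1262, Σln t·ln v = 27.6969).
Solving (det = 18.0313): k = 2.06463, ln C = -0.41251.

k = 2.065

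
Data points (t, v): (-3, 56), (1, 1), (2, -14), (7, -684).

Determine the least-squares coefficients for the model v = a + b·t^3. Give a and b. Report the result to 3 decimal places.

From the data, Σ1 = 4, Σt^3 = 325, Σt^3·t^3 = 118443.
Moment sums: Σv = -641, Σt^3·v = -236235.
So XᵀX·[a, b]ᵀ = Xᵀv: [[4, 325]; [325, 118443]]·[a, b]ᵀ = [-641, -236235]ᵀ.
Δ = 4·118443 − 325² = 368147.
a = ((-641)·118443 − 325·(-236235))/368147 = 65724/28319; b = (4·(-236235) − 325·(-641))/368147 = -736615/368147.

a = 2.321, b = -2.001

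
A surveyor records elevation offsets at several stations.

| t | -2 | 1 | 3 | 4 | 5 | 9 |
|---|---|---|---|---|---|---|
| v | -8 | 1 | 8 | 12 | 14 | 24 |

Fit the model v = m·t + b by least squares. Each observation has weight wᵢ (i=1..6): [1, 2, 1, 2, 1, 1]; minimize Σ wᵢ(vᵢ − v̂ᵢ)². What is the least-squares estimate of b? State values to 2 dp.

Sums needed: Σwᵢ·t·t = 153, Σwᵢ·t = 25, Σwᵢ·1 = 8.
Right-hand side: Σwᵢ·t·v = 424, Σwᵢ·v = 64.
det = 153·8 − 25² = 599.
m = (424·8 − 25·64)/599 = 1792/599; b = (153·64 − 25·424)/599 = -808/599.

b = -1.35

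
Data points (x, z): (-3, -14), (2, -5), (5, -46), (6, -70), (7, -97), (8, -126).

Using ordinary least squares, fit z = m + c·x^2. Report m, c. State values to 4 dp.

The normal equations are: 6·m + 187·c = -358;  187·m + 8515·c = -16633.
(Σ1 = 6, Σx^2 = 187, Σx^2·x^2 = 8515, Σz = -358, Σx^2·z = -16633.)
Determinant 6·8515 − 187² = 16121.
m = ((-358)·8515 − 187·(-16633))/16121 = 62001/16121; c = (6·(-16633) − 187·(-358))/16121 = -32852/16121.

m = 3.8460, c = -2.0378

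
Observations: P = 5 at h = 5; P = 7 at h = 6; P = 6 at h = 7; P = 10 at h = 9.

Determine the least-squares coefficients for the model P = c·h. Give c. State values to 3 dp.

c = 1.042

Compute the Gram sums: Σh·h = 191.
Moment sums: Σh·P = 199.
XᵀX·[c]ᵀ = XᵀP becomes [[191]]·[c]ᵀ = [199]ᵀ.
c = 199/191 = 1.04188.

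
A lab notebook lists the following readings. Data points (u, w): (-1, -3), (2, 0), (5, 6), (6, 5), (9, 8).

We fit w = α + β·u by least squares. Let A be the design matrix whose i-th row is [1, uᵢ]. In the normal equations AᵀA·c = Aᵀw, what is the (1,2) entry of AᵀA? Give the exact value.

Row 1 ↔ basis 1, column 2 ↔ basis u, so (AᵀA)_{1,2} = Σᵢ u = (1)·(-1) + (1)·(2) + (1)·(5) + (1)·(6) + (1)·(9) = 21.

21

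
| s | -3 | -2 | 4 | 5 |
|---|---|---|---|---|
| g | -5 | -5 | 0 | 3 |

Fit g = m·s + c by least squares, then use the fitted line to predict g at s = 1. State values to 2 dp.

ĝ = -1.75

From the data, Σs·s = 54, Σs = 4, Σ1 = 4.
Right-hand side: Σs·g = 40, Σg = -7.
Determinant 54·4 − 4² = 200.
m = (40·4 − 4·(-7))/200 = 47/50; c = (54·(-7) − 4·40)/200 = -269/100.
At s = 1: ĝ = (47/50)·(1) + (-269/100)·(1) = -7/4.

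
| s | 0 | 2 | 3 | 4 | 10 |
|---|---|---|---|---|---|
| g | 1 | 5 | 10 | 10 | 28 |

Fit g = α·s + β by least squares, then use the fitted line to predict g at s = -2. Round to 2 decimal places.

Normal-equation sums: Σs·s = 129, Σs = 19, Σ1 = 5.
For Mᵀg: Σs·g = 360, Σg = 54.
MᵀM·[α, β]ᵀ = Mᵀg becomes [[129, 19]; [19, 5]]·[α, β]ᵀ = [360, 54]ᵀ.
Δ = 129·5 − 19² = 284.
α = (360·5 − 19·54)/284 = 387/142; β = (129·54 − 19·360)/284 = 63/142.
At s = -2: ĝ = (387/142)·(-2) + (63/142)·(1) = -711/142.

ĝ = -5.01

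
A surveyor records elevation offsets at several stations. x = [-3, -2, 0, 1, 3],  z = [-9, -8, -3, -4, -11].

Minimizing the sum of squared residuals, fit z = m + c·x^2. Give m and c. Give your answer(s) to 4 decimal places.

m = -3.5437, c = -0.7514

Setting ∂/∂m … = 0 gives: 5·m + 23·c = -35;  23·m + 179·c = -216.
Eliminating c: 179·(row 1) − 23·(row 2) gives 366·m = 179·(-35) − 23·(-216) = -1297, so m = -1297/366.
Then c = ((-216) − 23·(-1297/366))/179 = -275/366.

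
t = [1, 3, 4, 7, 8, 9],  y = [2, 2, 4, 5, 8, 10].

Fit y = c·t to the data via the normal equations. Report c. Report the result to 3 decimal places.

c = 0.968

Forming MᵀM = [[220]] and Mᵀy = [213]ᵀ gives MᵀM·[c]ᵀ = Mᵀy.
c = 213/220 = 0.968182.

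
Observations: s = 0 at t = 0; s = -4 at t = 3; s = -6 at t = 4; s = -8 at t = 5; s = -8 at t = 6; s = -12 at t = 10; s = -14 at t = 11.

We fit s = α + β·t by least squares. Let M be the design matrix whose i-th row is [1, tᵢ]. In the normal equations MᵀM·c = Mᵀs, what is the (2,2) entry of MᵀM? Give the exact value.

Row 2 ↔ basis t, column 2 ↔ basis t, so (MᵀM)_{2,2} = Σᵢ (t)·(t) = (0)·(0) + (3)·(3) + (4)·(4) + (5)·(5) + (6)·(6) + (10)·(10) + (11)·(11) = 307.

307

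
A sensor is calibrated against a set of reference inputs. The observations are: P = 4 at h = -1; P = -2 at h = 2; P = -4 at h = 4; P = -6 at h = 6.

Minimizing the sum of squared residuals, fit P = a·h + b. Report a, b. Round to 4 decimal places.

Compute the Gram sums: Σh·h = 57, Σh = 11, Σ1 = 4.
Moment sums: Σh·P = -60, ΣP = -8.
So XᵀX·[a, b]ᵀ = XᵀP: [[57, 11]; [11, 4]]·[a, b]ᵀ = [-60, -8]ᵀ.
Determinant 57·4 − 11² = 107.
a = ((-60)·4 − 11·(-8))/107 = -152/107; b = (57·(-8) − 11·(-60))/107 = 204/107.

a = -1.4206, b = 1.9065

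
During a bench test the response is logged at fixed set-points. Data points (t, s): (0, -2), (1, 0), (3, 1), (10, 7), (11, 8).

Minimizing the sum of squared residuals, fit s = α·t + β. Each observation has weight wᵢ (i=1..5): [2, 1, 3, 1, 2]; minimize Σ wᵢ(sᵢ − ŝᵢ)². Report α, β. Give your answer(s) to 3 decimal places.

Setting ∂/∂α … = 0 gives: 370·α + 42·β = 255;  42·α + 9·β = 22.
(Σwᵢ·t·t = 370, Σwᵢ·t = 42, Σwᵢ·1 = 9, Σwᵢ·t·s = 255, Σwᵢ·s = 22.)
det = 370·9 − 42² = 1566.
α = (255·9 − 42·22)/1566 = 457/522; β = (370·22 − 42·255)/1566 = -1285/783.

α = 0.875, β = -1.641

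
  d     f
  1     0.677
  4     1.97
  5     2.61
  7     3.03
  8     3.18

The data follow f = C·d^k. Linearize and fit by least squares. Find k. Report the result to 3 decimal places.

Taking logs, ln f = k·ln d + ln C, so regress ln f on ln d.
XᵀX = [[12.6227, 7.0211]; [7.0211, 5]], rhs = [7.0468, 3.5127]ᵀ  (here Σln d = 7.0211, Σ(ln d)² = 12.6227, Σln f = 3.5127, Σln d·ln f = 7.0468).
Δ = 12.6227·5 − (7.0211)² = 13.8181; k = (7.0468·5 − 7.0211·3.5127)/13.8181 = 0.76499, ln C = (12.6227·3.5127 − 7.0211·7.0468)/13.8181 = -0.37166.

k = 0.765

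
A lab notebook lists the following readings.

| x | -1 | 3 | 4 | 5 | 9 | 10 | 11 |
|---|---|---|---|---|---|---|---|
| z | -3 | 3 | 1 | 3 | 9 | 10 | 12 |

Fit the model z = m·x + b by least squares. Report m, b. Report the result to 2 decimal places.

m = 1.23, b = -2.21

The normal system AᵀA·[m, b]ᵀ = Aᵀz is [[353, 41]; [41, 7]]·[m, b]ᵀ = [344, 35]ᵀ.
det = 353·7 − 41² = 790.
m = (344·7 − 41·35)/790 = 973/790; b = (353·35 − 41·344)/790 = -1749/790.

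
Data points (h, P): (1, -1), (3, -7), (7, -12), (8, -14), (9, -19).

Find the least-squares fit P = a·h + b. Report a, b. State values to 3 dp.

Compute the Gram sums: Σh·h = 204, Σh = 28, Σ1 = 5.
Moment sums: Σh·P = -389, ΣP = -53.
XᵀX·[a, b]ᵀ = XᵀP becomes [[204, 28]; [28, 5]]·[a, b]ᵀ = [-389, -53]ᵀ.
Eliminating b: 5·(row 1) − 28·(row 2) gives 236·a = 5·(-389) − 28·(-53) = -461, so a = -461/236.
Then b = ((-53) − 28·(-461/236))/5 = 20/59.

a = -1.953, b = 0.339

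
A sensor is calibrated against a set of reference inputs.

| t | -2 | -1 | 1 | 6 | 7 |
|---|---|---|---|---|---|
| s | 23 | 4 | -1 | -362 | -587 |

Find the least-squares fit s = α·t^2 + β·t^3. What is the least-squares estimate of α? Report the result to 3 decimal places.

α = 1.672

From the data, Σt^2·t^2 = 3715, Σt^2·t^3 = 24551, Σt^3·t^3 = 164371.
Moment sums: Σt^2·s = -41700, Σt^3·s = -279722.
det = 3715·164371 − 24551² = 7886664.
α = ((-41700)·164371 − 24551·(-279722))/7886664 = 6592061/3943332; β = (3715·(-279722) − 24551·(-41700))/7886664 = -7695265/3943332.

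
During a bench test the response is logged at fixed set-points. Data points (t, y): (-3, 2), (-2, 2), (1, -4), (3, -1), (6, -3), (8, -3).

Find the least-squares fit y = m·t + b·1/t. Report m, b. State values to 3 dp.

The normal equations are: 123·m + 6·b = -59;  6·m + (97/64)·b = -55/8.
Δ = 123·(97/64) − 6² = 9627/64.
m = ((-59)·(97/64) − 6·(-55/8))/(9627/64) = -3083/9627; b = (123·(-55/8) − 6·(-59))/(9627/64) = -10488/3209.

m = -0.320, b = -3.268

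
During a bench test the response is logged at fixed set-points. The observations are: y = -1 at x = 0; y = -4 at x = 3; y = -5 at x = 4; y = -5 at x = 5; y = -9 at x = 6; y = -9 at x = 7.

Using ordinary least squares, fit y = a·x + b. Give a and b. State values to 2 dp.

Sums needed: Σx·x = 135, Σx = 25, Σ1 = 6.
And Σx·y = -174, Σy = -33.
AᵀA·[a, b]ᵀ = Aᵀy becomes [[135, 25]; [25, 6]]·[a, b]ᵀ = [-174, -33]ᵀ.
Δ = 135·6 − 25² = 185.
a = ((-174)·6 − 25·(-33))/185 = -219/185; b = (135·(-33) − 25·(-174))/185 = -21/37.

a = -1.18, b = -0.57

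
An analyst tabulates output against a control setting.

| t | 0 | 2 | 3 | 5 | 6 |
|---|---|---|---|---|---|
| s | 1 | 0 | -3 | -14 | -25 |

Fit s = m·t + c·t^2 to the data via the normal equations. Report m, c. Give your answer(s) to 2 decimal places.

m = 2.27, c = -1.06

Setting ∂/∂m … = 0 gives: 74·m + 376·c = -229;  376·m + 2018·c = -1277.
Eliminating c: 2018·(row 1) − 376·(row 2) gives 7956·m = 2018·(-229) − 376·(-1277) = 18030, so m = 3005/1326.
Then c = ((-1277) − 376·(3005/1326))/2018 = -1399/1326.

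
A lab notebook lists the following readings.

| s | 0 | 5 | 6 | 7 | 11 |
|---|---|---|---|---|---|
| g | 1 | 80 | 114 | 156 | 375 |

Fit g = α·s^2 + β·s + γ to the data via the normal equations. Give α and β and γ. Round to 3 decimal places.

α = 3.014, β = 0.874, γ = 0.866

Entries of MᵀM: Σs^2·s^2 = 18963, Σs^2·s = 2015, Σs^2 = 231, Σs·s = 231, Σs = 29, Σ1 = 5.
For Mᵀg: Σs^2·g = 59123, Σs·g = 6301, Σg = 726.
MᵀM·[α, β, γ]ᵀ = Mᵀg becomes [[18963, 2015, 231]; [2015, 231, 29]; [231, 29, 5]]·[α, β, γ]ᵀ = [59123, 6301, 726]ᵀ.
Solving the 3×3 system (Gaussian elimination) gives α = 488085/161918, β = 141497/161918, γ = 70142/80959.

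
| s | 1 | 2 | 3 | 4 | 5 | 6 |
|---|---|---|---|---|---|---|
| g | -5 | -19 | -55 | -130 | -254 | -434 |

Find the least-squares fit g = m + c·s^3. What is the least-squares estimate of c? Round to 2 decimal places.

XᵀX·[m, c]ᵀ = Xᵀg reads: 6·m + 441·c = -897;  441·m + 67171·c = -135456.
Δ = 6·67171 − 441² = 208545.
m = ((-897)·67171 − 441·(-135456))/208545 = -172097/69515; c = (6·(-135456) − 441·(-897))/208545 = -139053/69515.

c = -2.00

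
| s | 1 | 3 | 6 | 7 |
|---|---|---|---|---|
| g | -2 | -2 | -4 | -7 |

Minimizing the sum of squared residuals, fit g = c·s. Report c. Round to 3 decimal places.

c = -0.853

From the data, Σs·s = 95.
Right-hand side: Σs·g = -81.
c = (-81)/95 = -0.852632.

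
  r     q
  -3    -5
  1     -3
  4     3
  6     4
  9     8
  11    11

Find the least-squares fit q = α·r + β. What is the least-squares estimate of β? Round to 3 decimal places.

Compute the Gram sums: Σr·r = 264, Σr = 28, Σ1 = 6.
And Σr·q = 241, Σq = 18.
So XᵀX·[α, β]ᵀ = Xᵀq: [[264, 28]; [28, 6]]·[α, β]ᵀ = [241, 18]ᵀ.
Δ = 264·6 − 28² = 800.
α = (241·6 − 28·18)/800 = 471/400; β = (264·18 − 28·241)/800 = -499/200.

β = -2.495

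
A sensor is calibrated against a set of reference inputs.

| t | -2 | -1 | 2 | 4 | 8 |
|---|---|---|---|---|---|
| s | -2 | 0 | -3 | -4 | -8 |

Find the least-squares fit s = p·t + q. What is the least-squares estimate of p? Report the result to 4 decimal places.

p = -0.6883

Forming XᵀX = [[89, 11]; [11, 5]] and Xᵀs = [-82, -17]ᵀ gives XᵀX·[p, q]ᵀ = Xᵀs.
Δ = 89·5 − 11² = 324.
p = ((-82)·5 − 11·(-17))/324 = -223/324; q = (89·(-17) − 11·(-82))/324 = -611/324.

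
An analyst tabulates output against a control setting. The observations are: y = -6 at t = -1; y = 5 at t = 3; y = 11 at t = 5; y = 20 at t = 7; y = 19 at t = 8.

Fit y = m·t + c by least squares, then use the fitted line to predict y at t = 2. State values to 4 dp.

ŷ = 2.6563

XᵀX·[m, c]ᵀ = Xᵀy reads: 148·m + 22·c = 368;  22·m + 5·c = 49.
(Σt·t = 148, Σt = 22, Σ1 = 5, Σt·y = 368, Σy = 49.)
det = 148·5 − 22² = 256.
m = (368·5 − 22·49)/256 = 381/128; c = (148·49 − 22·368)/256 = -211/64.
At t = 2: ŷ = (381/128)·(2) + (-211/64)·(1) = 85/32.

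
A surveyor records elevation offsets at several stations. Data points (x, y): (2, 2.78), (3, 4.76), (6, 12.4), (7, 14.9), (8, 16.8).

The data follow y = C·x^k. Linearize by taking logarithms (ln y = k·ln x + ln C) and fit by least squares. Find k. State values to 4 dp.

k = 1.3232

Linearized form: ln y = k·ln x + ln C. From the 5 transformed points,
Over the data: Σln x = 7.6089, Σ(ln x)² = 13.0084, Σln y = 10.6231, Σln x·ln y = 18.0574.
Normal system: [[13.0084, 7.6089]; [7.6089, 5]]·[k, ln C]ᵀ = [18.0574, 10.6231]ᵀ.
Solving (det = 7.1473): k = 1.32316, ln C = 0.11108.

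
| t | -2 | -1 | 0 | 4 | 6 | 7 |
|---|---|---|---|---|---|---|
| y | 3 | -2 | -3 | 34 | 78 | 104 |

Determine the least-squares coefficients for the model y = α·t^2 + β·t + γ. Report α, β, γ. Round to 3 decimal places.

α = 2.023, β = 1.186, γ = -2.836

Normal-equation sums: Σt^2·t^2 = 3970, Σt^2·t = 614, Σt^2 = 106, Σt·t = 106, Σt = 14, Σ1 = 6.
Right-hand side: Σt^2·y = 8458, Σt·y = 1328, Σy = 214.
Inverting the 3×3 Gram matrix, [α, β, γ]ᵀ = [89/44, 261/220, -156/55]ᵀ.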